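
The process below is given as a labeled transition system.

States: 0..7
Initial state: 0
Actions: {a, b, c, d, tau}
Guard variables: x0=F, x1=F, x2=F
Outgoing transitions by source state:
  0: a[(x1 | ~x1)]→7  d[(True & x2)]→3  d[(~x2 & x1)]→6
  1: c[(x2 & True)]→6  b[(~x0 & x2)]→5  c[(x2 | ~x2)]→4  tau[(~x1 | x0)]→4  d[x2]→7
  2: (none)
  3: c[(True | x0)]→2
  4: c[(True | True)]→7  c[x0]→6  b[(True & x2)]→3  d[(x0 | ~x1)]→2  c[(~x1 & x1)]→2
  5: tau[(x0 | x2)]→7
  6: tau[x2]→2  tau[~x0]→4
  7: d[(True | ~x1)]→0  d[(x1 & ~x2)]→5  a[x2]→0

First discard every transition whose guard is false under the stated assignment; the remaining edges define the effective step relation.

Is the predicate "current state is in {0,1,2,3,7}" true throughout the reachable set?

Answer: INVARIANT HOLDS

Working:
Safe = {0,1,2,3,7}
Reachable = {0,7}
  0: safe
  7: safe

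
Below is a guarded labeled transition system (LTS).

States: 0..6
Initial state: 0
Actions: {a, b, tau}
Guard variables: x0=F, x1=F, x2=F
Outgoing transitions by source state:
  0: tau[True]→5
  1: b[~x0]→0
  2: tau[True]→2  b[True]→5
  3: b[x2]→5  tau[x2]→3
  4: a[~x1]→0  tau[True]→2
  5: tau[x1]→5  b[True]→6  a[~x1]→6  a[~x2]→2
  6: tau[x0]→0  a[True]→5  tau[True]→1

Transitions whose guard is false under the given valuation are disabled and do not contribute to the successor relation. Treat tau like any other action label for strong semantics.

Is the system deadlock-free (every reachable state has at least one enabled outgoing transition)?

Answer: DEADLOCK-FREE

Trace:
Reach set: {0,1,2,5,6}
  0: tau→5  [1 out]
  1: b→0  [1 out]
  2: b→5  tau→2  [2 out]
  5: a→2  a→6  b→6  [3 out]
  6: a→5  tau→1  [2 out]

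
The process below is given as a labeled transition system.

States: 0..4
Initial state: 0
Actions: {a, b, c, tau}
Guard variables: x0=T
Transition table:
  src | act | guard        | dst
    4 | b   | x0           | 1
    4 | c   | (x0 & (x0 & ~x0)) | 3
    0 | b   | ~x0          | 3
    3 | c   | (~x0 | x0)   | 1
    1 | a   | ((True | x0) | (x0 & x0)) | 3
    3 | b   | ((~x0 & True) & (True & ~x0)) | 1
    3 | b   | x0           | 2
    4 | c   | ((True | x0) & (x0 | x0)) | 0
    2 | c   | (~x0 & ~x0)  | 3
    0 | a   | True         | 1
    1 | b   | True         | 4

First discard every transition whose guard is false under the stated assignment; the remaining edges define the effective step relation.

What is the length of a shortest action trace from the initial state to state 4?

Breadth-first toward 4:
  depth 0: {0}
  depth 1: {1}
  depth 2: {3,4}
depth(4)=2, e.g. a·b

Answer: 2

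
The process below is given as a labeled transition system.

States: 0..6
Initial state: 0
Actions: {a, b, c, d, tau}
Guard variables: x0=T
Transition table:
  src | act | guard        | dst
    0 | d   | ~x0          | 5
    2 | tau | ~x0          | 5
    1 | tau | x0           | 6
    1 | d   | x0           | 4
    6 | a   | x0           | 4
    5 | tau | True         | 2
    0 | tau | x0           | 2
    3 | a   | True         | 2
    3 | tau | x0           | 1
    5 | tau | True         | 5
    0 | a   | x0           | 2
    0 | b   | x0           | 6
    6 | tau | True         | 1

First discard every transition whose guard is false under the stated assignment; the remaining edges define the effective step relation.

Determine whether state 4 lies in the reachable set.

Answer: REACHABLE

Trace:
11 transition(s) survive guard evaluation.
L0 = {0}
L1 = {2,6}  cumulative {0,2,6}
L2 = {1,4}  cumulative {0,1,2,4,6}
R = {0,1,2,4,6}
Path to 4: b·a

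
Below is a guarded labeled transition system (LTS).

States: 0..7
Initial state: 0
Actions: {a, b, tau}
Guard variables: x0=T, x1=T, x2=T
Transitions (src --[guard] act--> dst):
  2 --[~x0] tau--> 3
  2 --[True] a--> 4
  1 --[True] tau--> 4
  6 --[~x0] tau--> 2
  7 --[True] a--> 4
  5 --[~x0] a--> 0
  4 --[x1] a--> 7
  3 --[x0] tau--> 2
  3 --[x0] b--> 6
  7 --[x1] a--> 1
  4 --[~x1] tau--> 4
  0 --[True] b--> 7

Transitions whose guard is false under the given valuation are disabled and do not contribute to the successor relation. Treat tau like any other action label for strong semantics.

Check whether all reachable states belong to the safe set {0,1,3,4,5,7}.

Answer: INVARIANT HOLDS

Working:
Inv-set: {0,1,3,4,5,7}
R = {0,1,4,7}
  0: ✓
  1: ✓
  4: ✓
  7: ✓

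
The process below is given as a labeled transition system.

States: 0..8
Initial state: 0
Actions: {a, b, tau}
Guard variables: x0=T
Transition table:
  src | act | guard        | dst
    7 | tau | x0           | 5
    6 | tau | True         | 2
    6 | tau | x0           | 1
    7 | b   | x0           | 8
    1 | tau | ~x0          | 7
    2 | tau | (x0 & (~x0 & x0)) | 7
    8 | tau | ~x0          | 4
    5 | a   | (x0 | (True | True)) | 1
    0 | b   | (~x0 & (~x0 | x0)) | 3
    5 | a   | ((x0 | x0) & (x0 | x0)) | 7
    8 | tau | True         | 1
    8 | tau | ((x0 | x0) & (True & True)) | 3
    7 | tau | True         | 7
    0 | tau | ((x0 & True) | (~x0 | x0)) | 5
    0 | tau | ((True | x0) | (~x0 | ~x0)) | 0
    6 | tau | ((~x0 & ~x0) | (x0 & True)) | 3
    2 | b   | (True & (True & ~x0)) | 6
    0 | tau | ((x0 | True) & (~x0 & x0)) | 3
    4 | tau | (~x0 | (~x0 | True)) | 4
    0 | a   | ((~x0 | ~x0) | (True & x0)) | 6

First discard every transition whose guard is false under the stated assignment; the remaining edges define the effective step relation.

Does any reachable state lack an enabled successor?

Answer: DEADLOCK at state 1

Working:
Reach set: {0,1,2,3,5,6,7,8}
  0: a→6  tau→0  tau→5  [3 out]
  1: ∅  [deadlock]
  2: ∅  [deadlock]
  3: ∅  [deadlock]
  5: a→1  a→7  [2 out]
  6: tau→1  tau→2  tau→3  [3 out]
  7: b→8  tau→5  tau→7  [3 out]
  8: tau→1  tau→3  [2 out]
trace reaching 1: tau·a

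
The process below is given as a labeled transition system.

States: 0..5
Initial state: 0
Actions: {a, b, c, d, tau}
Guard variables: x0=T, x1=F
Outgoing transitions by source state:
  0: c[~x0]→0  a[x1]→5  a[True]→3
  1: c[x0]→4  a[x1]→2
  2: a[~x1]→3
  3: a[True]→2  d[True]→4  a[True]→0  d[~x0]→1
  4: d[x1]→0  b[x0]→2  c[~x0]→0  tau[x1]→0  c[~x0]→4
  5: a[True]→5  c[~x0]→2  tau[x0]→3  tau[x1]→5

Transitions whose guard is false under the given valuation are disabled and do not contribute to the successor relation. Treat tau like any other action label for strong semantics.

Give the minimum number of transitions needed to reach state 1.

BFS to 1:
  depth 0: {0}
  depth 1: {3}
  depth 2: {2,4}
1 never appears.

Answer: UNREACHABLE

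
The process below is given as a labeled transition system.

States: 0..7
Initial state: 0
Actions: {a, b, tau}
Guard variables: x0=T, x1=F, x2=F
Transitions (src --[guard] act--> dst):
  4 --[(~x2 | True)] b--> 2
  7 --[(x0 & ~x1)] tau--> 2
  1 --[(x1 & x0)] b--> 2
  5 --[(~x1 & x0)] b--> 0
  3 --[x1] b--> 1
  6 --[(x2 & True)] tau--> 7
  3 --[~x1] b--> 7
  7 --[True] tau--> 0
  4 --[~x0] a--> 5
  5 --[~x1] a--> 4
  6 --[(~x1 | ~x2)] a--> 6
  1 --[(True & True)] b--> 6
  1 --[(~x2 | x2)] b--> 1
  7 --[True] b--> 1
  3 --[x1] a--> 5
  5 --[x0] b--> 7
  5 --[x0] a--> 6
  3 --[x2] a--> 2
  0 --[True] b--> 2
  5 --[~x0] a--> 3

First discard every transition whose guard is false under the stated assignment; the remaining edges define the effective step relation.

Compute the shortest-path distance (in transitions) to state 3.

Answer: UNREACHABLE

Working:
Layered search for 3:
  Layer 0: {0}
  Layer 1: {2}
3 never appears.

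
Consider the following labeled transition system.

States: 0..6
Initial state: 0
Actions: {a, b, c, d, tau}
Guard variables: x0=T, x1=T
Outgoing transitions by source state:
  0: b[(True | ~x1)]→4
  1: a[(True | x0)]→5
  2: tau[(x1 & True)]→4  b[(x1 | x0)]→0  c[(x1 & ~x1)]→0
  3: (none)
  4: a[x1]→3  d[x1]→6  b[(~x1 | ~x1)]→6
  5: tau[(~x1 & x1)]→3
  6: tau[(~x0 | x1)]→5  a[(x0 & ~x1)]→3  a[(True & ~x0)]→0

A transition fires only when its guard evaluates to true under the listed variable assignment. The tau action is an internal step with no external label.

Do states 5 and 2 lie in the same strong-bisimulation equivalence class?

Compute ~ classes (split until stable):
  P[0] = {{0,1,2,3,4,5,6}}
  P[1] = {{0},{1},{2},{3,5},{4},{6}}
Fixed point at round 2; 6 class(es).
[5]={3,5}  [2]={2}

Answer: NOT BISIMILAR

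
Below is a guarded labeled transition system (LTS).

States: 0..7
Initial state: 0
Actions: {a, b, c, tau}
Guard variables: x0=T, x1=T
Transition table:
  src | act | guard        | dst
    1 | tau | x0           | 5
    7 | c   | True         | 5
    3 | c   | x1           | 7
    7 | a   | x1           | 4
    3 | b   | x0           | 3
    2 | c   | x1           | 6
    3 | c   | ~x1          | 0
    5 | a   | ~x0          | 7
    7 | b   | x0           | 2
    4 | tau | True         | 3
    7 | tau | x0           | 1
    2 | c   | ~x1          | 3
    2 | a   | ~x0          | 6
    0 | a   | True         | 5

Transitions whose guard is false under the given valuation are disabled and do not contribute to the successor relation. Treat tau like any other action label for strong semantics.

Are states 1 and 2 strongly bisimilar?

Answer: NOT BISIMILAR

Working:
Compute ~ classes (split until stable):
  P[0] = {{0,1,2,3,4,5,6,7}}
  P[1] = {{0},{1,4},{2},{3},{5,6},{7}}
  P[2] = {{0},{1},{2},{3},{4},{5,6},{7}}
Fixed point at round 3; 7 class(es).
1∈{1}, 2∈{2}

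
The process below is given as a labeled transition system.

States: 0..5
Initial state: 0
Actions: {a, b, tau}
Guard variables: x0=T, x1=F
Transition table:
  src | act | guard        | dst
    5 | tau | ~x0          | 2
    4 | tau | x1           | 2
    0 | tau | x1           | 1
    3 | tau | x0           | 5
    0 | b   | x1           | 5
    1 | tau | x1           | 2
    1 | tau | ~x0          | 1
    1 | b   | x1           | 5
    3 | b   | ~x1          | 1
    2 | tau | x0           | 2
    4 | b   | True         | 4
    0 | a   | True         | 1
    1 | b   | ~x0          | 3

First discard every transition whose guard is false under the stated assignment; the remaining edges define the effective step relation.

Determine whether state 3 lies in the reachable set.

5 transition(s) survive guard evaluation.
Layer 0: {0}
Layer 1: {1}  total {0,1}
R = {0,1}

Answer: UNREACHABLE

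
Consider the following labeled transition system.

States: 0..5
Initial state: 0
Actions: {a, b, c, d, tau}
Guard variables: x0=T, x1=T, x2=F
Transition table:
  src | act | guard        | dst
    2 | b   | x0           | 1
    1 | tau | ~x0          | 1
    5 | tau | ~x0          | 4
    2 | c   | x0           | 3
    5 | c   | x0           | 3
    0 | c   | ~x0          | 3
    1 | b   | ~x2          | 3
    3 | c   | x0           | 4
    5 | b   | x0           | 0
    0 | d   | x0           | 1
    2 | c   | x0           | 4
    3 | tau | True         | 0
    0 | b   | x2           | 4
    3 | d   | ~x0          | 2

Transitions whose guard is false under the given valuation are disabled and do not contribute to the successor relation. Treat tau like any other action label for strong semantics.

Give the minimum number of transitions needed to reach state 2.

Breadth-first toward 2:
  Layer 0: {0}
  Layer 1: {1}
  Layer 2: {3}
  Layer 3: {4}
2 never appears.

Answer: UNREACHABLE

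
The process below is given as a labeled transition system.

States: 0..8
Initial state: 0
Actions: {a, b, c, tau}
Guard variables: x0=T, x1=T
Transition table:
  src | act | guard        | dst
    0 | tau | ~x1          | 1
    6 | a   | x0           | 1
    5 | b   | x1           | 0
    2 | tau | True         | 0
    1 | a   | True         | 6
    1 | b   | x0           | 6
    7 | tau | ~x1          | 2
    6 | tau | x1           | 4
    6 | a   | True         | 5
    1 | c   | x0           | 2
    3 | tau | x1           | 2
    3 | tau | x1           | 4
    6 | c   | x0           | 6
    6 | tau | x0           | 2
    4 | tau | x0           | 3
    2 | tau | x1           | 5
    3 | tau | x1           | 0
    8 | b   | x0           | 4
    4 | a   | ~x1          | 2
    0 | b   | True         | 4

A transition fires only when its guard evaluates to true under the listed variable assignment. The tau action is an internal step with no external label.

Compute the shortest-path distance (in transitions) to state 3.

Answer: 2

Analysis:
Layered search for 3:
  Layer 0: {0}
  Layer 1: {4}
  Layer 2: {3}
3 enters at depth 2; path b·tau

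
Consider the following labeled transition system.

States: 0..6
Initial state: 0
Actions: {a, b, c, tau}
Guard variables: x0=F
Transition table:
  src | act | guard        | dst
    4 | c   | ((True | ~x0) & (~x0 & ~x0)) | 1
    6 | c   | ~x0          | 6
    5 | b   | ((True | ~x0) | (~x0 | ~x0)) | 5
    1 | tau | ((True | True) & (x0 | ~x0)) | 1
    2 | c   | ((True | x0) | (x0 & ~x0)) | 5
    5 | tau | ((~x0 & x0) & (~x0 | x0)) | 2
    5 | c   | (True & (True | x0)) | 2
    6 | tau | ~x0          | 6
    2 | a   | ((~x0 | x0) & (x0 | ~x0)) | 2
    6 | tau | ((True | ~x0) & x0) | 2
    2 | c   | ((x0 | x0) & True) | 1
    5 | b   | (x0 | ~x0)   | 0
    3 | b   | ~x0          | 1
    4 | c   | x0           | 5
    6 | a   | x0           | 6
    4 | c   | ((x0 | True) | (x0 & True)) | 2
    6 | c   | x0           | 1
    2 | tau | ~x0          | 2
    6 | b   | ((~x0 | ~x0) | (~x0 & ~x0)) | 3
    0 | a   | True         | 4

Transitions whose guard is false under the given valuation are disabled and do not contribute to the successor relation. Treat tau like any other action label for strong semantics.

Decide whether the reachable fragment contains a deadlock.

Reach set: {0,1,2,4,5}
  0: a→4  [deg 1]
  1: tau→1  [deg 1]
  2: a→2  c→5  tau→2  [deg 3]
  4: c→1  c→2  [deg 2]
  5: b→0  b→5  c→2  [deg 3]

Answer: DEADLOCK-FREE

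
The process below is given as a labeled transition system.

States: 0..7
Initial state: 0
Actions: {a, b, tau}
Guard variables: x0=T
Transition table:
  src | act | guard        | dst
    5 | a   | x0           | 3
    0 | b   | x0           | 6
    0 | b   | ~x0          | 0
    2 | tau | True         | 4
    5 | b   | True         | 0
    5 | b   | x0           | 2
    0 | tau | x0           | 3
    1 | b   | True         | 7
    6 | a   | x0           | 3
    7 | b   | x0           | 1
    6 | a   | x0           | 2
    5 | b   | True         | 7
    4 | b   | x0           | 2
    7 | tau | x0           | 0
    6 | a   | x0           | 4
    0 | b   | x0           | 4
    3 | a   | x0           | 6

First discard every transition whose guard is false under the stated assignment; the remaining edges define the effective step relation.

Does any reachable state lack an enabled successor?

Answer: DEADLOCK-FREE

Analysis:
Reach set: {0,2,3,4,6}
  0: b→4  b→6  tau→3  [3 exit(s)]
  2: tau→4  [1 exit(s)]
  3: a→6  [1 exit(s)]
  4: b→2  [1 exit(s)]
  6: a→2  a→3  a→4  [3 exit(s)]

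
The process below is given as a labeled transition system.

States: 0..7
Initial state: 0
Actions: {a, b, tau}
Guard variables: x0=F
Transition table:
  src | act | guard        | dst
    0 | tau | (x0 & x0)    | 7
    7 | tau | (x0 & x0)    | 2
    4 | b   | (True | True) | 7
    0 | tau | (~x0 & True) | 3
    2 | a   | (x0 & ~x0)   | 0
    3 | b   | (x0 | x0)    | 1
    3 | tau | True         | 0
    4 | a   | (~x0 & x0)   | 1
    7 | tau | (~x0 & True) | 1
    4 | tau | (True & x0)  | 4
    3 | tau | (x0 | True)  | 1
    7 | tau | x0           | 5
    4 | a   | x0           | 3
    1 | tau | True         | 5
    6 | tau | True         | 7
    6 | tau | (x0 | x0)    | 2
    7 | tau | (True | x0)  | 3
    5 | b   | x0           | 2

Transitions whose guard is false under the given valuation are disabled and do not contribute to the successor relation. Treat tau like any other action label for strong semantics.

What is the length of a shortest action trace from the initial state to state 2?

Answer: UNREACHABLE

Working:
BFS to 2:
  L0 = {0}
  L1 = {3}
  L2 = {1}
  L3 = {5}
2 never appears.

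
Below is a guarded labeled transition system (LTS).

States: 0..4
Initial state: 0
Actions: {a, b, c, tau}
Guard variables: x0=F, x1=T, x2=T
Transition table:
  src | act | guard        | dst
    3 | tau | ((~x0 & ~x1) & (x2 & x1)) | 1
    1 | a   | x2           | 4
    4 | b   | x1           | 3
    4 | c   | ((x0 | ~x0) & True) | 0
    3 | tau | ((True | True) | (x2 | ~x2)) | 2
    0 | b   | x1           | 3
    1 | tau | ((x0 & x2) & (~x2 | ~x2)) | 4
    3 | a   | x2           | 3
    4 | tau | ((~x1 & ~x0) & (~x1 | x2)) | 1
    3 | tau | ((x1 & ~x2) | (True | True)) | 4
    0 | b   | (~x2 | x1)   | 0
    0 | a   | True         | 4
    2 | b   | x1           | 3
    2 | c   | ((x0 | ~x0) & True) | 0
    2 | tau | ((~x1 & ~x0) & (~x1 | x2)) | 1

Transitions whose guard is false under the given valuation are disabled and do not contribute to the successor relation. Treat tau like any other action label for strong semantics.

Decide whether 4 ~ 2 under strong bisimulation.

Refine partition for ~:
  P[0] = {{0,1,2,3,4}}
  P[1] = {{0},{1},{2,4},{3}}
4 equivalence class(es) (converged in 2)
[4]={2,4}  [2]={2,4}

Answer: BISIMILAR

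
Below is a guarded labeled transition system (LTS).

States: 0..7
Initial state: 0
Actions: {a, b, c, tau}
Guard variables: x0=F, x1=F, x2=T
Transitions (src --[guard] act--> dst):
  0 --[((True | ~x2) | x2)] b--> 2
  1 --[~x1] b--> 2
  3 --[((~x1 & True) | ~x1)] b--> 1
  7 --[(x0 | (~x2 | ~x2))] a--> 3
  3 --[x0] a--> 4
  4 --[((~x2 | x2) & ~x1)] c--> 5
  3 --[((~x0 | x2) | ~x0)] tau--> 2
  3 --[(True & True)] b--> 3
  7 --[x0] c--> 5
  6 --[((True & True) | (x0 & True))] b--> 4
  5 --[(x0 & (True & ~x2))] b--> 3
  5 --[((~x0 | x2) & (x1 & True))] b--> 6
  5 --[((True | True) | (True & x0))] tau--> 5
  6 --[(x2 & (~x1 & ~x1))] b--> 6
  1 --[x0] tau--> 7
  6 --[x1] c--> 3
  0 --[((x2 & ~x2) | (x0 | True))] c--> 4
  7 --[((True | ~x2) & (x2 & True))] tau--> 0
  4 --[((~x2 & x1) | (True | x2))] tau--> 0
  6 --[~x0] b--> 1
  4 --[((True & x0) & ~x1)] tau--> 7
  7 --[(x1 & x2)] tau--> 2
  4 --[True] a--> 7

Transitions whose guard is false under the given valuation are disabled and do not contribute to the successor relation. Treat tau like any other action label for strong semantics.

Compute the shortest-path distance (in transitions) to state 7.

Layered search for 7:
  L0 = {0}
  L1 = {2,4}
  L2 = {5,7}
first hit 7 at d=2 via c·a

Answer: 2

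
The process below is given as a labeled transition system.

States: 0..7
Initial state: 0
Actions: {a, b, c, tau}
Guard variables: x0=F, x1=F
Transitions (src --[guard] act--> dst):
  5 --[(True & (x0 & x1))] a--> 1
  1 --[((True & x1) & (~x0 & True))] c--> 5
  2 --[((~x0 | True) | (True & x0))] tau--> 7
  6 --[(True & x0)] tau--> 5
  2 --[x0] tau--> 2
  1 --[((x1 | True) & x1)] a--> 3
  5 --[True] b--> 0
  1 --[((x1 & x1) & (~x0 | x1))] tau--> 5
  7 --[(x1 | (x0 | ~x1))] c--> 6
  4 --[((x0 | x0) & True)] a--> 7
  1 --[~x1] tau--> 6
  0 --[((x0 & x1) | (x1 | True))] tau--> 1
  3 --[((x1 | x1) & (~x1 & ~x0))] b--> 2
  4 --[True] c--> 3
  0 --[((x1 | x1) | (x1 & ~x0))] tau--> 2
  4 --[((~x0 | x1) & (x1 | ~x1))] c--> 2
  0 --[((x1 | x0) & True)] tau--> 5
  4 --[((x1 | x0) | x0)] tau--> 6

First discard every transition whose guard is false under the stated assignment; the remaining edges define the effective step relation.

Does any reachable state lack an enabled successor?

Answer: DEADLOCK at state 6

Analysis:
Reach set: {0,1,6}
  0: tau→1  [deg 1]
  1: tau→6  [deg 1]
  6: ∅  [deadlock]
witness 6: tau·tau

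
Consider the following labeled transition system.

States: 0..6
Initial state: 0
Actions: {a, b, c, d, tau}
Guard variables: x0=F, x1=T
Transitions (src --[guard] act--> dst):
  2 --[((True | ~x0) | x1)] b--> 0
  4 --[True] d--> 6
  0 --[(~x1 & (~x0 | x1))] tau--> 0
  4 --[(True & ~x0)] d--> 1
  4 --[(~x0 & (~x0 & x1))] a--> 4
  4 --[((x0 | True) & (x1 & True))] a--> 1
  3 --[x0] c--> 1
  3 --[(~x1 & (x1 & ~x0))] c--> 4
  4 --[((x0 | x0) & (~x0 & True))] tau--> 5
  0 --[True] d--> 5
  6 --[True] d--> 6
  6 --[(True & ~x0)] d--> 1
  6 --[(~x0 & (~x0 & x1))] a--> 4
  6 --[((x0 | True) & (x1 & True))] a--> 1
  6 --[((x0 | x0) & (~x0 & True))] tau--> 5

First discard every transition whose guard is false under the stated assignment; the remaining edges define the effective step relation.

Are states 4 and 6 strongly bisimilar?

Answer: BISIMILAR

Working:
Compute ~ classes (split until stable):
  P[0] = {{0,1,2,3,4,5,6}}
  P[1] = {{0},{1,3,5},{2},{4,6}}
stable after 2 split(s): 4 block(s)
[4]={4,6}  [6]={4,6}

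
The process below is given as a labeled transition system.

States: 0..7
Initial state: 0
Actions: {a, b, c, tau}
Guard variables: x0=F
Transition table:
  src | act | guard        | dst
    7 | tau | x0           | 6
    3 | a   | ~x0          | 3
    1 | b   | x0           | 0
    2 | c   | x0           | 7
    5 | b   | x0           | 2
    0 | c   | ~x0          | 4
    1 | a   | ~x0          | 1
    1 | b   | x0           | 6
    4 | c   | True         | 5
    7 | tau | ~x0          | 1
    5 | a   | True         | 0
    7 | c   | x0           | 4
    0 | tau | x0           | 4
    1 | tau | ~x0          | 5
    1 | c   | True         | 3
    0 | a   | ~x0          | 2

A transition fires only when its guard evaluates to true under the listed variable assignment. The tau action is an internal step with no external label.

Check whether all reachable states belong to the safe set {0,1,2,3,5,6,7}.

Answer: INVARIANT VIOLATED at state 4

Trace:
Safe = {0,1,2,3,5,6,7}
Reachable = {0,2,4,5}
  0: ✓
  2: ✓
  4: ✗ unsafe
  5: ✓
counterexample path to 4: c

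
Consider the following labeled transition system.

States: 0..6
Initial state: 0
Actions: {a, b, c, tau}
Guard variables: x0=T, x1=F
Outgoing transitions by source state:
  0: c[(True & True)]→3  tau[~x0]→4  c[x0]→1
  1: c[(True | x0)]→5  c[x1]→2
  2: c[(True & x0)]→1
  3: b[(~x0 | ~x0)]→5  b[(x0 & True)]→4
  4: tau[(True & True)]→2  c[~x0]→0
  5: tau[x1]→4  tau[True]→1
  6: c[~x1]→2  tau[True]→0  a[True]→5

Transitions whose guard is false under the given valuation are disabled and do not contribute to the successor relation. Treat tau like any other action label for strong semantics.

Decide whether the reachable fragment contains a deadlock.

Reachable = {0,1,2,3,4,5}
  0: c→1  c→3  [2 out]
  1: c→5  [1 out]
  2: c→1  [1 out]
  3: b→4  [1 out]
  4: tau→2  [1 out]
  5: tau→1  [1 out]

Answer: DEADLOCK-FREE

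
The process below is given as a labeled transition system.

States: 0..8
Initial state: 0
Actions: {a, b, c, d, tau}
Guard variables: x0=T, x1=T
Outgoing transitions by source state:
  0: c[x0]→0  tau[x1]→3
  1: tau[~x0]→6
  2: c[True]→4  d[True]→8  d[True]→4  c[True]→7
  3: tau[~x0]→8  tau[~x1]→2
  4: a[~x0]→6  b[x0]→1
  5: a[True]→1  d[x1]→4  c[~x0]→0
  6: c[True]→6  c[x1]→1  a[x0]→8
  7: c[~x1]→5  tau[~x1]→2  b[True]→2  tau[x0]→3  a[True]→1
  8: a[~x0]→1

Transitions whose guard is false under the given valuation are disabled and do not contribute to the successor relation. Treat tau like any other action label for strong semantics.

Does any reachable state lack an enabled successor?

Reach set: {0,3}
  0: c→0  tau→3  [deg 2]
  3: ∅  [no exit]
Path to 3: tau

Answer: DEADLOCK at state 3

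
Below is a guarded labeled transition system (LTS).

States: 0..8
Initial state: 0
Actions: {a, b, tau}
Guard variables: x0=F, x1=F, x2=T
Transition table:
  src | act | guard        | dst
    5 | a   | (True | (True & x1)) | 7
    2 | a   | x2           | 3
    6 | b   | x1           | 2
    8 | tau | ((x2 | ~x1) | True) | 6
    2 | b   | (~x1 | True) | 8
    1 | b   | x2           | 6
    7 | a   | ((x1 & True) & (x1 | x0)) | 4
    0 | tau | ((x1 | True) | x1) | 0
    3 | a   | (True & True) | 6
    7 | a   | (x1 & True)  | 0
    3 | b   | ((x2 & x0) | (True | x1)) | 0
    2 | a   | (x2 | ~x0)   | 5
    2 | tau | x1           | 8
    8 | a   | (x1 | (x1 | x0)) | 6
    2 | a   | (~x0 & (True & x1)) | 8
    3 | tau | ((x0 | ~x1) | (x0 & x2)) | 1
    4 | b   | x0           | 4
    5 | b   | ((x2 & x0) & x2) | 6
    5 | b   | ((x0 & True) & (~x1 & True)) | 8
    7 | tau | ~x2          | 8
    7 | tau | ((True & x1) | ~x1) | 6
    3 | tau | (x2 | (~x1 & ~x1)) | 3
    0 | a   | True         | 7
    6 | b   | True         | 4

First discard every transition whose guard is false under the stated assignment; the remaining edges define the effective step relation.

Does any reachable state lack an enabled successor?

Answer: DEADLOCK at state 4

Trace:
R = {0,4,6,7}
  0: a→7  tau→0  [deg 2]
  4: ∅  [no exit]
  6: b→4  [deg 1]
  7: tau→6  [deg 1]
trace reaching 4: a·tau·b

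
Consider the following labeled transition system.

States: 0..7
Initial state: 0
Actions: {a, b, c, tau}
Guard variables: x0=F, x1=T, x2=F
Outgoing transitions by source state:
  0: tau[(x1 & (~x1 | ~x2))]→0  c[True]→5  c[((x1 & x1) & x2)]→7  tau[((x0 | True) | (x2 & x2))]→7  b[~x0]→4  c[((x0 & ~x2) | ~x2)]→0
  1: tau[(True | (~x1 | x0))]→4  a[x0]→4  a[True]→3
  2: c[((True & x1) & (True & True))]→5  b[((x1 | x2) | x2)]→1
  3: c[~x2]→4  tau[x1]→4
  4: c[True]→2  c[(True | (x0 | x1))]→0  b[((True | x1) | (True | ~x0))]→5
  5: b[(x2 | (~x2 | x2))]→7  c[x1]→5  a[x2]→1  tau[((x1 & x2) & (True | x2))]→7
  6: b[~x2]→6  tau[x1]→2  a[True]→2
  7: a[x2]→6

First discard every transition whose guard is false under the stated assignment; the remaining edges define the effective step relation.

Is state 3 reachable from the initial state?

Answer: REACHABLE

Working:
Guard filter leaves 19 enabled edge(s).
Layer 0: {0}
Layer 1: {4,5,7}  total {0,4,5,7}
Layer 2: {2}  total {0,2,4,5,7}
Layer 3: {1}  total {0,1,2,4,5,7}
Layer 4: {3}  total {0,1,2,3,4,5,7}
R = {0,1,2,3,4,5,7}
witness 3: b·c·b·a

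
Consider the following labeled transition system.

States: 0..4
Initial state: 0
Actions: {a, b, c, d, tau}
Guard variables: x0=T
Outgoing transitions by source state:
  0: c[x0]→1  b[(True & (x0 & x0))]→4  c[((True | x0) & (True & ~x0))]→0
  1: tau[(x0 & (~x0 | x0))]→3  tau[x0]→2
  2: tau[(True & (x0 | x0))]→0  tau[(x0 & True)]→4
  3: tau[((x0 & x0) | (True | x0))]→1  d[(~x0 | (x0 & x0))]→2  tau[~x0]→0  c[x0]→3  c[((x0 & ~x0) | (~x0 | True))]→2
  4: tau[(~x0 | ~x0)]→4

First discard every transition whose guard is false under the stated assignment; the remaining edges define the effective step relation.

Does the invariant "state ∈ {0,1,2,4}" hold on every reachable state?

Inv-set: {0,1,2,4}
Reachable = {0,1,2,3,4}
  0: safe
  1: safe
  2: safe
  3: outside
  4: safe
counterexample path to 3: c·tau

Answer: INVARIANT VIOLATED at state 3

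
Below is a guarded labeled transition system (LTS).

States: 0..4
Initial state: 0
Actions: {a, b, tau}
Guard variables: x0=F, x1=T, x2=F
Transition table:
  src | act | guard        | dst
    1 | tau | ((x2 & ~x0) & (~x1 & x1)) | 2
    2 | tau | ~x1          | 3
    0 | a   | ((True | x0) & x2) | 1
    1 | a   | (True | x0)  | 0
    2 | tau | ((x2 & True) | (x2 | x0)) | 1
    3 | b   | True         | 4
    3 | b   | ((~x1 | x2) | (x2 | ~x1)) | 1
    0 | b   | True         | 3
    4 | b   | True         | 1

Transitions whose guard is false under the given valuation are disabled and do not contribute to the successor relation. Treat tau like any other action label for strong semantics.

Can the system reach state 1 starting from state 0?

Guard filter leaves 4 enabled edge(s).
Layer 0: {0}
Layer 1: {3}  cumulative {0,3}
Layer 2: {4}  cumulative {0,3,4}
Layer 3: {1}  cumulative {0,1,3,4}
Reach set: {0,1,3,4}
witness 1: b·b·b

Answer: REACHABLE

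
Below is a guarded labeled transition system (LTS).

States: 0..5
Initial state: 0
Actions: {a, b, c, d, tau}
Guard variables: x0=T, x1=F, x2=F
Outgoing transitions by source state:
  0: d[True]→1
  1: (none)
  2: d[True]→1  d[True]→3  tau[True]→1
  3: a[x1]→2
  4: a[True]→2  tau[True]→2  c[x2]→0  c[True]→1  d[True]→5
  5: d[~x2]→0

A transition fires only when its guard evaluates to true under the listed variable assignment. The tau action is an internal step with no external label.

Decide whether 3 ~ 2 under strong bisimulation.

Bisimulation quotient by refinement:
  P[0] = {{0,1,2,3,4,5}}
  P[1] = {{0,5},{1,3},{2},{4}}
  P[2] = {{0},{1,3},{2},{4},{5}}
5 equivalence class(es) (converged in 3)
[3]={1,3}  [2]={2}

Answer: NOT BISIMILAR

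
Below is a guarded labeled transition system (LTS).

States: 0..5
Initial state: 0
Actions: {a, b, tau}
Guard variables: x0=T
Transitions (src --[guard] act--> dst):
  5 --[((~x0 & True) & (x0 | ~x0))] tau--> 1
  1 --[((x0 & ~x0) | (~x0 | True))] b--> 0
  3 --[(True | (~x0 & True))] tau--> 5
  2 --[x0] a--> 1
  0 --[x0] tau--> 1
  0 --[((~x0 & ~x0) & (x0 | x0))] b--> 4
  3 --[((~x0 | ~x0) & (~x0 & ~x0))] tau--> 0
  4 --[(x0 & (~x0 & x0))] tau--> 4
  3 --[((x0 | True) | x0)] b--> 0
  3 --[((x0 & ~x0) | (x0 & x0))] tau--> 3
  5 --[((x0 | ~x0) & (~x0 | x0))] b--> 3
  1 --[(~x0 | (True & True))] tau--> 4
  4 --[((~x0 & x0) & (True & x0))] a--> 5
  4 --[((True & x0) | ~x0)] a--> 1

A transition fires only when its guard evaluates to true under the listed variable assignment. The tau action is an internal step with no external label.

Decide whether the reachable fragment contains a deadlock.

Reach set: {0,1,4}
  0: tau→1  [1 out]
  1: b→0  tau→4  [2 out]
  4: a→1  [1 out]

Answer: DEADLOCK-FREE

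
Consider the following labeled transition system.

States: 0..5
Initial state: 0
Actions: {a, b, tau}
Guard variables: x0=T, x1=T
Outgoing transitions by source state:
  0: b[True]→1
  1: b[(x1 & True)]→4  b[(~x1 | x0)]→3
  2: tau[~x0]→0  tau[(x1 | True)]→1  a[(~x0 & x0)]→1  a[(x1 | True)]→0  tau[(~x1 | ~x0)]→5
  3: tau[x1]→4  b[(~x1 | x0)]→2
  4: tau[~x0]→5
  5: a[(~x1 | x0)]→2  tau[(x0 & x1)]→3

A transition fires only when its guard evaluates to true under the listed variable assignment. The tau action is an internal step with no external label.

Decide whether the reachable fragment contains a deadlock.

Answer: DEADLOCK at state 4

Analysis:
R = {0,1,2,3,4}
  0: b→1  [1 exit(s)]
  1: b→3  b→4  [2 exit(s)]
  2: a→0  tau→1  [2 exit(s)]
  3: b→2  tau→4  [2 exit(s)]
  4: ∅  [STUCK]
trace reaching 4: b·b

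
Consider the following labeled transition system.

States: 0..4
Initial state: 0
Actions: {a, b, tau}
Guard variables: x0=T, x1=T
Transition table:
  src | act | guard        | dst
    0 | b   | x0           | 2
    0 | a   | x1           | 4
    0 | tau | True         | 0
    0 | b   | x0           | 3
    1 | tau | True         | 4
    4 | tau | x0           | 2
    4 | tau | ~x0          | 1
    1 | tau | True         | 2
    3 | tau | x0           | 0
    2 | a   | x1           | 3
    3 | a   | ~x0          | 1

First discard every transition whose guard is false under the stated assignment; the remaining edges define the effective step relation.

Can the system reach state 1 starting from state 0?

Answer: UNREACHABLE

Working:
Guard filter leaves 9 enabled edge(s).
depth 0: {0}
depth 1: {2,3,4}  cumulative {0,2,3,4}
R = {0,2,3,4}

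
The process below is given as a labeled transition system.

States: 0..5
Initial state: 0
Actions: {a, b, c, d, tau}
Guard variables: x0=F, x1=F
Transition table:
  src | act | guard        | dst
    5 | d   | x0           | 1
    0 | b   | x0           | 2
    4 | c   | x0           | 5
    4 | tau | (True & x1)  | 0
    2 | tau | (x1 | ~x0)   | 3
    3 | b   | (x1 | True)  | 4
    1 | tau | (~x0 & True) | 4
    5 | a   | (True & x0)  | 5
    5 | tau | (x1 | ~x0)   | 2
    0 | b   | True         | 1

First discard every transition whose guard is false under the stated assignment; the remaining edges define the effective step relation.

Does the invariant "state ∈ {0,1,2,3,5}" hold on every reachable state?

Allowed set {0,1,2,3,5}
R = {0,1,4}
  0: safe
  1: safe
  4: VIOLATES
witness against invariant: b·tau → 4

Answer: INVARIANT VIOLATED at state 4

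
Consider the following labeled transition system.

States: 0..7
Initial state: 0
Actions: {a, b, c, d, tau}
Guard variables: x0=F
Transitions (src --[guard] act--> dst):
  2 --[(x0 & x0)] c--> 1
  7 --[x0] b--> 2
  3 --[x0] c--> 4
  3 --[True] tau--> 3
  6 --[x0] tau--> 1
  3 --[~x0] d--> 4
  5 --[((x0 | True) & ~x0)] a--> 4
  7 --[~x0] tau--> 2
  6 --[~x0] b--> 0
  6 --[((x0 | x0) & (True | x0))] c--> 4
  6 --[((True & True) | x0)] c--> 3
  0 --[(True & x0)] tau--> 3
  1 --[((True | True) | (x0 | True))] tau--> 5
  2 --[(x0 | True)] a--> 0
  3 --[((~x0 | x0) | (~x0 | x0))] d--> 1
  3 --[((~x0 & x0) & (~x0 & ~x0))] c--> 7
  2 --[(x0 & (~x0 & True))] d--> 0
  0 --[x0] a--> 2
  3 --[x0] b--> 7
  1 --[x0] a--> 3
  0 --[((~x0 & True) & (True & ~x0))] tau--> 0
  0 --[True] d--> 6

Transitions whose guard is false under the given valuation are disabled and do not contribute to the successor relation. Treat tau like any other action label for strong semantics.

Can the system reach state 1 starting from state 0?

Answer: REACHABLE

Analysis:
11 transition(s) survive guard evaluation.
depth 0: {0}
depth 1: {6}  now seen {0,6}
depth 2: {3}  now seen {0,3,6}
depth 3: {1,4}  now seen {0,1,3,4,6}
depth 4: {5}  now seen {0,1,3,4,5,6}
Reachable = {0,1,3,4,5,6}
trace reaching 1: d·c·d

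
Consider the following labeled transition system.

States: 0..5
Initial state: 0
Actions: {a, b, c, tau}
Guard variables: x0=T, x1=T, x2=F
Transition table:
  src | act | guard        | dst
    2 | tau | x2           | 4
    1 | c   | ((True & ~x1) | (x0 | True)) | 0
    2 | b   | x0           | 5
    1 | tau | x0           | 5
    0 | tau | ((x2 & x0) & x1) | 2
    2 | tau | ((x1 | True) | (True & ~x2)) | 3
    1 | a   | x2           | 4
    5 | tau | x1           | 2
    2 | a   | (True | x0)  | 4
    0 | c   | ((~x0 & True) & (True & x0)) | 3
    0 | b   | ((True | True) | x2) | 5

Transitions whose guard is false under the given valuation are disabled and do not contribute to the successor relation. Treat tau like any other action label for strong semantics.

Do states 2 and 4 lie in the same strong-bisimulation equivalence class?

Bisimulation quotient by refinement:
  π0 = {{0,1,2,3,4,5}}
  π1 = {{0},{1},{2},{3,4},{5}}
5 equivalence class(es) (converged in 2)
2∈{2}, 4∈{3,4}

Answer: NOT BISIMILAR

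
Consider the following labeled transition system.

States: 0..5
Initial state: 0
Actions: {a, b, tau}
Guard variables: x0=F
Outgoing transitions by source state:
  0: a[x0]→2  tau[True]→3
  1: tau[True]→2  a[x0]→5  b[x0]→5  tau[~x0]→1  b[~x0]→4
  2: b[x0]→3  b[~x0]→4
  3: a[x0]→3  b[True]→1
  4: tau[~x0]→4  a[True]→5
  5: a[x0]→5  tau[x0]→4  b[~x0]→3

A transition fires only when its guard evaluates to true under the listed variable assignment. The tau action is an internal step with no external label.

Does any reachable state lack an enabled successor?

Answer: DEADLOCK-FREE

Analysis:
Reach set: {0,1,2,3,4,5}
  0: tau→3  [deg 1]
  1: b→4  tau→1  tau→2  [deg 3]
  2: b→4  [deg 1]
  3: b→1  [deg 1]
  4: a→5  tau→4  [deg 2]
  5: b→3  [deg 1]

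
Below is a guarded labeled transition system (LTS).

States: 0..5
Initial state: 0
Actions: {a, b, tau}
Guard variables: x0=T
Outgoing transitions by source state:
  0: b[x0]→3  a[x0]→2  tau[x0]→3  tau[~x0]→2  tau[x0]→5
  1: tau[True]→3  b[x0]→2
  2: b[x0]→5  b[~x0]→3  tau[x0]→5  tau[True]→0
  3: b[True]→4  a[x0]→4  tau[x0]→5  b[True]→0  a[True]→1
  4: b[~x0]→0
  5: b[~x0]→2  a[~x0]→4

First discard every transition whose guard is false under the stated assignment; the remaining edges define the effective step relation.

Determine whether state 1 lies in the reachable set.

Answer: REACHABLE

Trace:
Guard filter leaves 14 enabled edge(s).
depth 0: {0}
depth 1: {2,3,5}  total {0,2,3,5}
depth 2: {1,4}  total {0,1,2,3,4,5}
Reachable = {0,1,2,3,4,5}
Path to 1: b·a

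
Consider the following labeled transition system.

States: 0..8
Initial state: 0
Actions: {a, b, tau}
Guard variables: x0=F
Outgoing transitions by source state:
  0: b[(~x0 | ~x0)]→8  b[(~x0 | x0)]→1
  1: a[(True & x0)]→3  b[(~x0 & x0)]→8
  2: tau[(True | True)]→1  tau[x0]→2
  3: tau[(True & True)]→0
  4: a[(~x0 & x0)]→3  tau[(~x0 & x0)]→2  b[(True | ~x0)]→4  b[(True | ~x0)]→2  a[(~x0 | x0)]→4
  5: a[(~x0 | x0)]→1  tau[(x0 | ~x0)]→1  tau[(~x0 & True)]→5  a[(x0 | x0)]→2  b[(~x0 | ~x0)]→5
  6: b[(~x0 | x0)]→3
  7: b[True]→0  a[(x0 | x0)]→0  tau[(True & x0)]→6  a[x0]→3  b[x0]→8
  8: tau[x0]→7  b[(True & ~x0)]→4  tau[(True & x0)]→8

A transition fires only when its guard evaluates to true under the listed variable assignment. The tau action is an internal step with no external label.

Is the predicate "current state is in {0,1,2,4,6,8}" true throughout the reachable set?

Answer: INVARIANT HOLDS

Analysis:
Inv-set: {0,1,2,4,6,8}
Reachable = {0,1,2,4,8}
  0: ok
  1: ok
  2: ok
  4: ok
  8: ok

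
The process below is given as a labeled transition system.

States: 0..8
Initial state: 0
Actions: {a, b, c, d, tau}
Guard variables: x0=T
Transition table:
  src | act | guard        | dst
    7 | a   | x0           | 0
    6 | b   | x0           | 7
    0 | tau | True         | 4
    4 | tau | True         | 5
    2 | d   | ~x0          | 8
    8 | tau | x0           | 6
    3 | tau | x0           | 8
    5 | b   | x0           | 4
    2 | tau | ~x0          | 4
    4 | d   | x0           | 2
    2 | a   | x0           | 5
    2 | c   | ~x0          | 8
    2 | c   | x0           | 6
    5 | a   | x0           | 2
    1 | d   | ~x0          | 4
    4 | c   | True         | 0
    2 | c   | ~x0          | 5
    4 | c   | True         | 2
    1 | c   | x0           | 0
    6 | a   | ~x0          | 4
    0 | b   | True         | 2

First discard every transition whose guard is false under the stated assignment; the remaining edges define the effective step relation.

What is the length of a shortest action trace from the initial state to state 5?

Answer: 2

Trace:
Breadth-first toward 5:
  depth 0: {0}
  depth 1: {2,4}
  depth 2: {5,6}
depth(5)=2, e.g. b·a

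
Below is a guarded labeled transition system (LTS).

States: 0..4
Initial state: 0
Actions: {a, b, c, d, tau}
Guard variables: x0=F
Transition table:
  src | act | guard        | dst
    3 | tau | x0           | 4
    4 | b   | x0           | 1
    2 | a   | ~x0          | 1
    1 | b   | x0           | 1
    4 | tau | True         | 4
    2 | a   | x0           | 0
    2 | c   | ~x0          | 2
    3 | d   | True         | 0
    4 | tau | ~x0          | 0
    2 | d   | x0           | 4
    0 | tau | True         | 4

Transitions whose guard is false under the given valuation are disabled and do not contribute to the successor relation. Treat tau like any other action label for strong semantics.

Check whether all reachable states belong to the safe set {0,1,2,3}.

Answer: INVARIANT VIOLATED at state 4

Working:
Allowed set {0,1,2,3}
Reachable = {0,4}
  0: ok
  4: ✗ unsafe
counterexample path to 4: tau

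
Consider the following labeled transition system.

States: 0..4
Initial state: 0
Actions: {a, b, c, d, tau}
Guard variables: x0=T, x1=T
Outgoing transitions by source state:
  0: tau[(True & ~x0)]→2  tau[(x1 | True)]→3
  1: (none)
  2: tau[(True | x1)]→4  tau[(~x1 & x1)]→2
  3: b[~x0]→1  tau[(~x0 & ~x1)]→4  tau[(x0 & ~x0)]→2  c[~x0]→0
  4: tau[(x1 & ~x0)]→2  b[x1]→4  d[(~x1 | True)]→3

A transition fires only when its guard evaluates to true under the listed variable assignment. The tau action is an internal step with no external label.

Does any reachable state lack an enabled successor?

Reach set: {0,3}
  0: tau→3  [1 exit(s)]
  3: ∅  [STUCK]
Path to 3: tau

Answer: DEADLOCK at state 3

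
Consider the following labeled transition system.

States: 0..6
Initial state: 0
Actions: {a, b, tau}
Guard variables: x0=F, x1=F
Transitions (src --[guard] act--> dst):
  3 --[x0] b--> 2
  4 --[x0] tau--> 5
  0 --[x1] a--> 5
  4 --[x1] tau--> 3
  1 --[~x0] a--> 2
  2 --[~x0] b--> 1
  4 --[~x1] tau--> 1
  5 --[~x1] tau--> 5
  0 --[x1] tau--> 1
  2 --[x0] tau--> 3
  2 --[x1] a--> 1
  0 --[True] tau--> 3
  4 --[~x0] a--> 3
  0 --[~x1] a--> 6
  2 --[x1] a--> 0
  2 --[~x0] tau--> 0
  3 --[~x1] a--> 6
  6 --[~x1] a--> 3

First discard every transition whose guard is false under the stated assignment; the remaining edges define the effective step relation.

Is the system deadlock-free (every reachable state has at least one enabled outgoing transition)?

Answer: DEADLOCK-FREE

Analysis:
Reach set: {0,3,6}
  0: a→6  tau→3  [deg 2]
  3: a→6  [deg 1]
  6: a→3  [deg 1]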